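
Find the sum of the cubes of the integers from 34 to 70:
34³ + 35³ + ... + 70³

Use ∑_{k=1}^{n} k³ = [n(n+1)/2]², then subtract the first 33 terms.
∑_{k=1}^{70} k³ = [70×71/2]² = 2485² = 6175225
∑_{k=1}^{33} k³ = [33×34/2]² = 561² = 314721
∑_{k=34}^{70} k³ = 6175225 - 314721 = 5860504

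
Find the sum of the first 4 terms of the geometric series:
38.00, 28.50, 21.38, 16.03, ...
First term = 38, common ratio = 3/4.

Sₙ = a(1 - rⁿ) / (1 - r)
S_4 = 38(1 - (3/4)^4) / (1 - (3/4))
S_4 = 38(1 - (81/256)) / (1/4)
S_4 = 3325/32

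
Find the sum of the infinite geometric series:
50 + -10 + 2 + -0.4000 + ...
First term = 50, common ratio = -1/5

For |r| < 1, S = a / (1 - r)
S = 50 / (1 - (-1/5))
S = 50 / (6/5)
S = 125/3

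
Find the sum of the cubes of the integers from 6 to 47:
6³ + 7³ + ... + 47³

Use ∑_{k=1}^{n} k³ = [n(n+1)/2]², then subtract the first 5 terms.
∑_{k=1}^{47} k³ = [47×48/2]² = 1128² = 1272384
∑_{k=1}^{5} k³ = [5×6/2]² = 15² = 225
∑_{k=6}^{47} k³ = 1272384 - 225 = 1272159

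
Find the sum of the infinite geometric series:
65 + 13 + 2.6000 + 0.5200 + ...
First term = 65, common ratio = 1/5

For |r| < 1, S = a / (1 - r)
S = 65 / (1 - (1/5))
S = 65 / (4/5)
S = 325/4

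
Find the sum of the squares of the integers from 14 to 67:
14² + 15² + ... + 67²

Use ∑_{k=1}^{n} k² = n(n+1)(2n+1)/6, then subtract the first 13 terms.
∑_{k=1}^{67} k² = 67×68×135/6 = 102510
∑_{k=1}^{13} k² = 13×14×27/6 = 819
∑_{k=14}^{67} k² = 102510 - 819 = 101691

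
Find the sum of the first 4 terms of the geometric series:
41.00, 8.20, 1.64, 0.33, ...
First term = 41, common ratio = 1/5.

Sₙ = a(1 - rⁿ) / (1 - r)
S_4 = 41(1 - (1/5)^4) / (1 - (1/5))
S_4 = 41(1 - (1/625)) / (4/5)
S_4 = 6396/125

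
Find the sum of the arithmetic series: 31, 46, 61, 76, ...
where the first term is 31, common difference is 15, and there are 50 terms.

Sₙ = n/2 × (first + last)
Last term = a + (n-1)d = 31 + (50-1)×15 = 766
S_50 = 50/2 × (31 + 766)
S_50 = 50/2 × 797 = 19925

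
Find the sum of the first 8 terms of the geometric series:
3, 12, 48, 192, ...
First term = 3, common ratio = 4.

Sₙ = a(1 - rⁿ) / (1 - r)
S_8 = 3(1 - 4^8) / (1 - 4)
S_8 = 3(1 - 65536) / (-3)
S_8 = 65535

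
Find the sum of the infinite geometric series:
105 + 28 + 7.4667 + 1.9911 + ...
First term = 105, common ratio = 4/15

For |r| < 1, S = a / (1 - r)
S = 105 / (1 - (4/15))
S = 105 / (11/15)
S = 1575/11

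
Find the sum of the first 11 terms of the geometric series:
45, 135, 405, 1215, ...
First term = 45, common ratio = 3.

Sₙ = a(1 - rⁿ) / (1 - r)
S_11 = 45(1 - 3^11) / (1 - 3)
S_11 = 45(1 - 177147) / (-2)
S_11 = 3985785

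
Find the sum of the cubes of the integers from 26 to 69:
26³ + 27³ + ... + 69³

Use ∑_{k=1}^{n} k³ = [n(n+1)/2]², then subtract the first 25 terms.
∑_{k=1}^{69} k³ = [69×70/2]² = 2415² = 5832225
∑_{k=1}^{25} k³ = [25×26/2]² = 325² = 105625
∑_{k=26}^{69} k³ = 5832225 - 105625 = 5726600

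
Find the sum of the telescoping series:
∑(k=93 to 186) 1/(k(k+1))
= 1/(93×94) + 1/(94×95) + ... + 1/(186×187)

Partial fractions: 1/(k(k+1)) = 1/k - 1/(k+1)
The series telescopes:
= (1/93 - 1/94) + (1/94 - 1/95) + ... + (1/186 - 1/187)
= 1/93 - 1/187
= 94/17391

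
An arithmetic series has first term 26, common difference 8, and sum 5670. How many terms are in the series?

Using S = n/2 × [2a + (n-1)d]
5670 = n/2 × [2(26) + (n-1)(8)]
5670 = n/2 × [52 + 8n - 8]
11340 = n × [44 + 8n]
8n² + (44)n - 11340 = 0
Discriminant: Δ = (44)² - 4(8)(-11340) = 1936 + 362880 = 364816
√Δ = 604
n = [-(44) + √Δ] / (2·8) = (-44 + 604) / 16 = 560 / 16 = 35
(The negative root is discarded since n must be a positive integer.)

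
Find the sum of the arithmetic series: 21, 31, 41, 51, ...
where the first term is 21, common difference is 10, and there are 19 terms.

Sₙ = n/2 × (first + last)
Last term = a + (n-1)d = 21 + (19-1)×10 = 201
S_19 = 19/2 × (21 + 201)
S_19 = 19/2 × 222 = 2109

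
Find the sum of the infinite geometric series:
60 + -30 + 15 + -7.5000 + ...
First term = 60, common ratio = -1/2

For |r| < 1, S = a / (1 - r)
S = 60 / (1 - (-1/2))
S = 60 / (3/2)
S = 40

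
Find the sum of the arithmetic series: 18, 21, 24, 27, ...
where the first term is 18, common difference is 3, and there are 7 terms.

Sₙ = n/2 × (first + last)
Last term = a + (n-1)d = 18 + (7-1)×3 = 36
S_7 = 7/2 × (18 + 36)
S_7 = 7/2 × 54 = 189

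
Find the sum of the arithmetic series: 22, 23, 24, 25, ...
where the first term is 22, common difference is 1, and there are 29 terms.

Sₙ = n/2 × (first + last)
Last term = a + (n-1)d = 22 + (29-1)×1 = 50
S_29 = 29/2 × (22 + 50)
S_29 = 29/2 × 72 = 1044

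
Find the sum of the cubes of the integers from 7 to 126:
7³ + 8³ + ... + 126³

Use ∑_{k=1}^{n} k³ = [n(n+1)/2]², then subtract the first 6 terms.
∑_{k=1}^{126} k³ = [126×127/2]² = 8001² = 64016001
∑_{k=1}^{6} k³ = [6×7/2]² = 21² = 441
∑_{k=7}^{126} k³ = 64016001 - 441 = 64015560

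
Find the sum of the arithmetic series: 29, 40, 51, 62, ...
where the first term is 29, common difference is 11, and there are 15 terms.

Sₙ = n/2 × (first + last)
Last term = a + (n-1)d = 29 + (15-1)×11 = 183
S_15 = 15/2 × (29 + 183)
S_15 = 15/2 × 212 = 1590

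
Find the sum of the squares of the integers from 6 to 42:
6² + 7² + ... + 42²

Use ∑_{k=1}^{n} k² = n(n+1)(2n+1)/6, then subtract the first 5 terms.
∑_{k=1}^{42} k² = 42×43×85/6 = 25585
∑_{k=1}^{5} k² = 5×6×11/6 = 55
∑_{k=6}^{42} k² = 25585 - 55 = 25530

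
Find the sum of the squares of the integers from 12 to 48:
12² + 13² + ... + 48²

Use ∑_{k=1}^{n} k² = n(n+1)(2n+1)/6, then subtract the first 11 terms.
∑_{k=1}^{48} k² = 48×49×97/6 = 38024
∑_{k=1}^{11} k² = 11×12×23/6 = 506
∑_{k=12}^{48} k² = 38024 - 506 = 37518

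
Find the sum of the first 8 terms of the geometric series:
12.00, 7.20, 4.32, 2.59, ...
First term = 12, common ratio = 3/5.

Sₙ = a(1 - rⁿ) / (1 - r)
S_8 = 12(1 - (3/5)^8) / (1 - (3/5))
S_8 = 12(1 - (6561/390625)) / (2/5)
S_8 = 2304384/78125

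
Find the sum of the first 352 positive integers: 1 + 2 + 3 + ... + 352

Formula: ∑k = n(n+1)/2
= 352×353/2
= 124256/2
= 62128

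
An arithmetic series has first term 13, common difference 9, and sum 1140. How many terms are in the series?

Using S = n/2 × [2a + (n-1)d]
1140 = n/2 × [2(13) + (n-1)(9)]
1140 = n/2 × [26 + 9n - 9]
2280 = n × [17 + 9n]
9n² + (17)n - 2280 = 0
Discriminant: Δ = (17)² - 4(9)(-2280) = 289 + 82080 = 82369
√Δ = 287
n = [-(17) + √Δ] / (2·9) = (-17 + 287) / 18 = 270 / 18 = 15
(The negative root is discarded since n must be a positive integer.)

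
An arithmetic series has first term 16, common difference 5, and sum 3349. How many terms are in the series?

Using S = n/2 × [2a + (n-1)d]
3349 = n/2 × [2(16) + (n-1)(5)]
3349 = n/2 × [32 + 5n - 5]
6698 = n × [27 + 5n]
5n² + (27)n - 6698 = 0
Discriminant: Δ = (27)² - 4(5)(-6698) = 729 + 133960 = 134689
√Δ = 367
n = [-(27) + √Δ] / (2·5) = (-27 + 367) / 10 = 340 / 10 = 34
(The negative root is discarded since n must be a positive integer.)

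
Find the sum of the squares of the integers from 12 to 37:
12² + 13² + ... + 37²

Use ∑_{k=1}^{n} k² = n(n+1)(2n+1)/6, then subtract the first 11 terms.
∑_{k=1}^{37} k² = 37×38×75/6 = 17575
∑_{k=1}^{11} k² = 11×12×23/6 = 506
∑_{k=12}^{37} k² = 17575 - 506 = 17069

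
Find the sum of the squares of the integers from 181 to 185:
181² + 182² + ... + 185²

Use ∑_{k=1}^{n} k² = n(n+1)(2n+1)/6, then subtract the first 180 terms.
∑_{k=1}^{185} k² = 185×186×371/6 = 2127685
∑_{k=1}^{180} k² = 180×181×361/6 = 1960230
∑_{k=181}^{185} k² = 2127685 - 1960230 = 167455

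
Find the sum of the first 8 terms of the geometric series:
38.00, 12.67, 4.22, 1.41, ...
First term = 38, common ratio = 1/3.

Sₙ = a(1 - rⁿ) / (1 - r)
S_8 = 38(1 - (1/3)^8) / (1 - (1/3))
S_8 = 38(1 - (1/6561)) / (2/3)
S_8 = 124640/2187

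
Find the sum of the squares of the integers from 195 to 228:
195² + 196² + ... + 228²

Use ∑_{k=1}^{n} k² = n(n+1)(2n+1)/6, then subtract the first 194 terms.
∑_{k=1}^{228} k² = 228×229×457/6 = 3976814
∑_{k=1}^{194} k² = 194×195×389/6 = 2452645
∑_{k=195}^{228} k² = 3976814 - 2452645 = 1524169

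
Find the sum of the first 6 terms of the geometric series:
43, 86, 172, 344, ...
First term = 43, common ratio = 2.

Sₙ = a(1 - rⁿ) / (1 - r)
S_6 = 43(1 - 2^6) / (1 - 2)
S_6 = 43(1 - 64) / (-1)
S_6 = 2709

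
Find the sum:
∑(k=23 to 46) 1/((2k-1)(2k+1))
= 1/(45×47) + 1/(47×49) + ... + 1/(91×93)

Partial fractions: 1/((2k-1)(2k+1)) = (1/2)[1/(2k-1) - 1/(2k+1)]
The series telescopes:
= (1/2)[1/45 - 1/93]
= 8/1395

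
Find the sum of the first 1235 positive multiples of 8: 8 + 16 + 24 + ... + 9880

Factor out 8: = 8(1 + 2 + ... + 1235) = 8 × n(n+1)/2
= 8 × 1235×1236/2
= 8 × 763230
= 6105840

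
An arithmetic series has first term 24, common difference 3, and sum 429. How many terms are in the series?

Using S = n/2 × [2a + (n-1)d]
429 = n/2 × [2(24) + (n-1)(3)]
429 = n/2 × [48 + 3n - 3]
858 = n × [45 + 3n]
3n² + (45)n - 858 = 0
Discriminant: Δ = (45)² - 4(3)(-858) = 2025 + 10296 = 12321
√Δ = 111
n = [-(45) + √Δ] / (2·3) = (-45 + 111) / 6 = 66 / 6 = 11
(The negative root is discarded since n must be a positive integer.)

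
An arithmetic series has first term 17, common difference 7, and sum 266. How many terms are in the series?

Using S = n/2 × [2a + (n-1)d]
266 = n/2 × [2(17) + (n-1)(7)]
266 = n/2 × [34 + 7n - 7]
532 = n × [27 + 7n]
7n² + (27)n - 532 = 0
Discriminant: Δ = (27)² - 4(7)(-532) = 729 + 14896 = 15625
√Δ = 125
n = [-(27) + √Δ] / (2·7) = (-27 + 125) / 14 = 98 / 14 = 7
(The negative root is discarded since n must be a positive integer.)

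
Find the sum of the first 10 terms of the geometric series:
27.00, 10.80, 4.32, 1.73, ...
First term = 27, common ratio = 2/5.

Sₙ = a(1 - rⁿ) / (1 - r)
S_10 = 27(1 - (2/5)^10) / (1 - (2/5))
S_10 = 27(1 - (1024/9765625)) / (3/5)
S_10 = 87881409/1953125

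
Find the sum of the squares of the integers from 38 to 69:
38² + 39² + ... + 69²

Use ∑_{k=1}^{n} k² = n(n+1)(2n+1)/6, then subtract the first 37 terms.
∑_{k=1}^{69} k² = 69×70×139/6 = 111895
∑_{k=1}^{37} k² = 37×38×75/6 = 17575
∑_{k=38}^{69} k² = 111895 - 17575 = 94320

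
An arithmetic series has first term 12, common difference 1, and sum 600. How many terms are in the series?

Using S = n/2 × [2a + (n-1)d]
600 = n/2 × [2(12) + (n-1)(1)]
600 = n/2 × [24 + 1n - 1]
1200 = n × [23 + 1n]
1n² + (23)n - 1200 = 0
Discriminant: Δ = (23)² - 4(1)(-1200) = 529 + 4800 = 5329
√Δ = 73
n = [-(23) + √Δ] / (2·1) = (-23 + 73) / 2 = 50 / 2 = 25
(The negative root is discarded since n must be a positive integer.)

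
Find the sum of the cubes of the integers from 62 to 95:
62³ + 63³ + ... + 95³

Use ∑_{k=1}^{n} k³ = [n(n+1)/2]², then subtract the first 61 terms.
∑_{k=1}^{95} k³ = [95×96/2]² = 4560² = 20793600
∑_{k=1}^{61} k³ = [61×62/2]² = 1891² = 3575881
∑_{k=62}^{95} k³ = 20793600 - 3575881 = 17217719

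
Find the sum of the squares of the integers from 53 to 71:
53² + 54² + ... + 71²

Use ∑_{k=1}^{n} k² = n(n+1)(2n+1)/6, then subtract the first 52 terms.
∑_{k=1}^{71} k² = 71×72×143/6 = 121836
∑_{k=1}^{52} k² = 52×53×105/6 = 48230
∑_{k=53}^{71} k² = 121836 - 48230 = 73606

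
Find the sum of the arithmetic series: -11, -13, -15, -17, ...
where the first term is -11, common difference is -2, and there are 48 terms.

Sₙ = n/2 × (first + last)
Last term = a + (n-1)d = -11 + (48-1)×(-2) = -105
S_48 = 48/2 × (-11 + (-105))
S_48 = 48/2 × (-116) = -2784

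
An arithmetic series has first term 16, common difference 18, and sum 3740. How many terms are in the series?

Using S = n/2 × [2a + (n-1)d]
3740 = n/2 × [2(16) + (n-1)(18)]
3740 = n/2 × [32 + 18n - 18]
7480 = n × [14 + 18n]
18n² + (14)n - 7480 = 0
Discriminant: Δ = (14)² - 4(18)(-7480) = 196 + 538560 = 538756
√Δ = 734
n = [-(14) + √Δ] / (2·18) = (-14 + 734) / 36 = 720 / 36 = 20
(The negative root is discarded since n must be a positive integer.)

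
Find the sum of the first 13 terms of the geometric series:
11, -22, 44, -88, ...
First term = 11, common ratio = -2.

Sₙ = a(1 - rⁿ) / (1 - r)
S_13 = 11(1 - (-2)^13) / (1 - (-2))
S_13 = 11(1 - (-8192)) / (3)
S_13 = 30041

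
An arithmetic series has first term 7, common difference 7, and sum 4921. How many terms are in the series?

Using S = n/2 × [2a + (n-1)d]
4921 = n/2 × [2(7) + (n-1)(7)]
4921 = n/2 × [14 + 7n - 7]
9842 = n × [7 + 7n]
7n² + (7)n - 9842 = 0
Discriminant: Δ = (7)² - 4(7)(-9842) = 49 + 275576 = 275625
√Δ = 525
n = [-(7) + √Δ] / (2·7) = (-7 + 525) / 14 = 518 / 14 = 37
(The negative root is discarded since n must be a positive integer.)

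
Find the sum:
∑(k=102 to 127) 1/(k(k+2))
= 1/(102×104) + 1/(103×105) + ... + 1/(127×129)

Partial fractions: 1/(k(k+2)) = (1/2)[1/k - 1/(k+2)]
Telescoping leaves the first two and last two terms:
= (1/2)[1/102 + 1/103 - 1/128 - 1/129]
= 38051/19275008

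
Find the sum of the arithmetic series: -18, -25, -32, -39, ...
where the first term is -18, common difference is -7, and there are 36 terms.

Sₙ = n/2 × (first + last)
Last term = a + (n-1)d = -18 + (36-1)×(-7) = -263
S_36 = 36/2 × (-18 + (-263))
S_36 = 36/2 × (-281) = -5058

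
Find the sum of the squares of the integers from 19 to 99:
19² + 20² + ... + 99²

Use ∑_{k=1}^{n} k² = n(n+1)(2n+1)/6, then subtract the first 18 terms.
∑_{k=1}^{99} k² = 99×100×199/6 = 328350
∑_{k=1}^{18} k² = 18×19×37/6 = 2109
∑_{k=19}^{99} k² = 328350 - 2109 = 326241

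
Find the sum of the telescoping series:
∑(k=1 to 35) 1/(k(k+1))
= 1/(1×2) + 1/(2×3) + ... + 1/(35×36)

Partial fractions: 1/(k(k+1)) = 1/k - 1/(k+1)
The series telescopes:
= (1/1 - 1/2) + (1/2 - 1/3) + ... + (1/35 - 1/36)
= 1/1 - 1/36
= 35/36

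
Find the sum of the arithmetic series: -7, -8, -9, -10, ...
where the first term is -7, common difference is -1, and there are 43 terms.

Sₙ = n/2 × (first + last)
Last term = a + (n-1)d = -7 + (43-1)×(-1) = -49
S_43 = 43/2 × (-7 + (-49))
S_43 = 43/2 × (-56) = -1204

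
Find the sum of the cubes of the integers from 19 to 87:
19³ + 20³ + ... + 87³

Use ∑_{k=1}^{n} k³ = [n(n+1)/2]², then subtract the first 18 terms.
∑_{k=1}^{87} k³ = [87×88/2]² = 3828² = 14653584
∑_{k=1}^{18} k³ = [18×19/2]² = 171² = 29241
∑_{k=19}^{87} k³ = 14653584 - 29241 = 14624343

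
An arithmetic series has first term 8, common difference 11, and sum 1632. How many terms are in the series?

Using S = n/2 × [2a + (n-1)d]
1632 = n/2 × [2(8) + (n-1)(11)]
1632 = n/2 × [16 + 11n - 11]
3264 = n × [5 + 11n]
11n² + (5)n - 3264 = 0
Discriminant: Δ = (5)² - 4(11)(-3264) = 25 + 143616 = 143641
√Δ = 379
n = [-(5) + √Δ] / (2·11) = (-5 + 379) / 22 = 374 / 22 = 17
(The negative root is discarded since n must be a positive integer.)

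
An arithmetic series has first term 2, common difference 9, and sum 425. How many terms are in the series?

Using S = n/2 × [2a + (n-1)d]
425 = n/2 × [2(2) + (n-1)(9)]
425 = n/2 × [4 + 9n - 9]
850 = n × [-5 + 9n]
9n² + (-5)n - 850 = 0
Discriminant: Δ = (-5)² - 4(9)(-850) = 25 + 30600 = 30625
√Δ = 175
n = [-(-5) + √Δ] / (2·9) = (5 + 175) / 18 = 180 / 18 = 10
(The negative root is discarded since n must be a positive integer.)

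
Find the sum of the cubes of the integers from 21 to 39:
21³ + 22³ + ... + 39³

Use ∑_{k=1}^{n} k³ = [n(n+1)/2]², then subtract the first 20 terms.
∑_{k=1}^{39} k³ = [39×40/2]² = 780² = 608400
∑_{k=1}^{20} k³ = [20×21/2]² = 210² = 44100
∑_{k=21}^{39} k³ = 608400 - 44100 = 564300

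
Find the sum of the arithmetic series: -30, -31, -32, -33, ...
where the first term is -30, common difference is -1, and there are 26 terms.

Sₙ = n/2 × (first + last)
Last term = a + (n-1)d = -30 + (26-1)×(-1) = -55
S_26 = 26/2 × (-30 + (-55))
S_26 = 26/2 × (-85) = -1105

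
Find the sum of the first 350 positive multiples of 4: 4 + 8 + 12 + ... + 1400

Factor out 4: = 4(1 + 2 + ... + 350) = 4 × n(n+1)/2
= 4 × 350×351/2
= 4 × 61425
= 245700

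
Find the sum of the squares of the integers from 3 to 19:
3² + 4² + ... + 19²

Use ∑_{k=1}^{n} k² = n(n+1)(2n+1)/6, then subtract the first 2 terms.
∑_{k=1}^{19} k² = 19×20×39/6 = 2470
∑_{k=1}^{2} k² = 2×3×5/6 = 5
∑_{k=3}^{19} k² = 2470 - 5 = 2465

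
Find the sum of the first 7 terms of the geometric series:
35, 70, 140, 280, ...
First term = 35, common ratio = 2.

Sₙ = a(1 - rⁿ) / (1 - r)
S_7 = 35(1 - 2^7) / (1 - 2)
S_7 = 35(1 - 128) / (-1)
S_7 = 4445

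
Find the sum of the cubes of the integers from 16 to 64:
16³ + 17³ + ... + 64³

Use ∑_{k=1}^{n} k³ = [n(n+1)/2]², then subtract the first 15 terms.
∑_{k=1}^{64} k³ = [64×65/2]² = 2080² = 4326400
∑_{k=1}^{15} k³ = [15×16/2]² = 120² = 14400
∑_{k=16}^{64} k³ = 4326400 - 14400 = 4312000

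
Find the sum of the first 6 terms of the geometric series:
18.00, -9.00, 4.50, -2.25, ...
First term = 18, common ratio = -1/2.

Sₙ = a(1 - rⁿ) / (1 - r)
S_6 = 18(1 - (-1/2)^6) / (1 - (-1/2))
S_6 = 18(1 - (1/64)) / (3/2)
S_6 = 189/16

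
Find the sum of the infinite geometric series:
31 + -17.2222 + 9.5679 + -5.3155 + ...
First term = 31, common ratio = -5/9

For |r| < 1, S = a / (1 - r)
S = 31 / (1 - (-5/9))
S = 31 / (14/9)
S = 279/14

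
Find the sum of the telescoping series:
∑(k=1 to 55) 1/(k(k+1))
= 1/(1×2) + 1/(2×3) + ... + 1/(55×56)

Partial fractions: 1/(k(k+1)) = 1/k - 1/(k+1)
The series telescopes:
= (1/1 - 1/2) + (1/2 - 1/3) + ... + (1/55 - 1/56)
= 1/1 - 1/56
= 55/56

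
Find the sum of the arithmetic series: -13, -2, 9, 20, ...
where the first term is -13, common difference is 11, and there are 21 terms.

Sₙ = n/2 × (first + last)
Last term = a + (n-1)d = -13 + (21-1)×11 = 207
S_21 = 21/2 × (-13 + 207)
S_21 = 21/2 × 194 = 2037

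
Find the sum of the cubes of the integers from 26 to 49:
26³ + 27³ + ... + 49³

Use ∑_{k=1}^{n} k³ = [n(n+1)/2]², then subtract the first 25 terms.
∑_{k=1}^{49} k³ = [49×50/2]² = 1225² = 1500625
∑_{k=1}^{25} k³ = [25×26/2]² = 325² = 105625
∑_{k=26}^{49} k³ = 1500625 - 105625 = 1395000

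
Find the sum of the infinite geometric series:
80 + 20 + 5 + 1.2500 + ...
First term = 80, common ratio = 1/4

For |r| < 1, S = a / (1 - r)
S = 80 / (1 - (1/4))
S = 80 / (3/4)
S = 320/3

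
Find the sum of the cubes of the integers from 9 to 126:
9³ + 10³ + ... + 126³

Use ∑_{k=1}^{n} k³ = [n(n+1)/2]², then subtract the first 8 terms.
∑_{k=1}^{126} k³ = [126×127/2]² = 8001² = 64016001
∑_{k=1}^{8} k³ = [8×9/2]² = 36² = 1296
∑_{k=9}^{126} k³ = 64016001 - 1296 = 64014705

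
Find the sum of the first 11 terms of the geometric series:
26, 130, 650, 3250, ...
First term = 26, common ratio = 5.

Sₙ = a(1 - rⁿ) / (1 - r)
S_11 = 26(1 - 5^11) / (1 - 5)
S_11 = 26(1 - 48828125) / (-4)
S_11 = 317382806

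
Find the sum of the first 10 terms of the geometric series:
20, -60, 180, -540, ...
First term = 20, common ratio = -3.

Sₙ = a(1 - rⁿ) / (1 - r)
S_10 = 20(1 - (-3)^10) / (1 - (-3))
S_10 = 20(1 - 59049) / (4)
S_10 = -295240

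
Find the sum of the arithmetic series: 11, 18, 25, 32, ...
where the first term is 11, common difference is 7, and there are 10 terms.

Sₙ = n/2 × (first + last)
Last term = a + (n-1)d = 11 + (10-1)×7 = 74
S_10 = 10/2 × (11 + 74)
S_10 = 10/2 × 85 = 425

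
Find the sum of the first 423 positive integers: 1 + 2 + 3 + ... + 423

Formula: ∑k = n(n+1)/2
= 423×424/2
= 179352/2
= 89676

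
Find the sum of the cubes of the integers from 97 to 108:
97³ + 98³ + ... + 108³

Use ∑_{k=1}^{n} k³ = [n(n+1)/2]², then subtract the first 96 terms.
∑_{k=1}^{108} k³ = [108×109/2]² = 5886² = 34644996
∑_{k=1}^{96} k³ = [96×97/2]² = 4656² = 21678336
∑_{k=97}^{108} k³ = 34644996 - 21678336 = 12966660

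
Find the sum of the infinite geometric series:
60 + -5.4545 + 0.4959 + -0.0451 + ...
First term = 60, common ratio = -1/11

For |r| < 1, S = a / (1 - r)
S = 60 / (1 - (-1/11))
S = 60 / (12/11)
S = 55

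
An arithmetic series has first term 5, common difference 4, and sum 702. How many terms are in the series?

Using S = n/2 × [2a + (n-1)d]
702 = n/2 × [2(5) + (n-1)(4)]
702 = n/2 × [10 + 4n - 4]
1404 = n × [6 + 4n]
4n² + (6)n - 1404 = 0
Discriminant: Δ = (6)² - 4(4)(-1404) = 36 + 22464 = 22500
√Δ = 150
n = [-(6) + √Δ] / (2·4) = (-6 + 150) / 8 = 144 / 8 = 18
(The negative root is discarded since n must be a positive integer.)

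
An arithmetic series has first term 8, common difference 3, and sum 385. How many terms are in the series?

Using S = n/2 × [2a + (n-1)d]
385 = n/2 × [2(8) + (n-1)(3)]
385 = n/2 × [16 + 3n - 3]
770 = n × [13 + 3n]
3n² + (13)n - 770 = 0
Discriminant: Δ = (13)² - 4(3)(-770) = 169 + 9240 = 9409
√Δ = 97
n = [-(13) + √Δ] / (2·3) = (-13 + 97) / 6 = 84 / 6 = 14
(The negative root is discarded since n must be a positive integer.)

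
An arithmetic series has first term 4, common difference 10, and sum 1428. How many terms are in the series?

Using S = n/2 × [2a + (n-1)d]
1428 = n/2 × [2(4) + (n-1)(10)]
1428 = n/2 × [8 + 10n - 10]
2856 = n × [-2 + 10n]
10n² + (-2)n - 2856 = 0
Discriminant: Δ = (-2)² - 4(10)(-2856) = 4 + 114240 = 114244
√Δ = 338
n = [-(-2) + √Δ] / (2·10) = (2 + 338) / 20 = 340 / 20 = 17
(The negative root is discarded since n must be a positive integer.)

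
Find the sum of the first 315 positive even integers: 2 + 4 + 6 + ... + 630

Sum of first n even numbers = n(n+1)
= 315×316
= 99540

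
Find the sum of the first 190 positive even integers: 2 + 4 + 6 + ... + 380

Sum of first n even numbers = n(n+1)
= 190×191
= 36290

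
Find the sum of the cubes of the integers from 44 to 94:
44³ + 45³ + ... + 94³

Use ∑_{k=1}^{n} k³ = [n(n+1)/2]², then subtract the first 43 terms.
∑_{k=1}^{94} k³ = [94×95/2]² = 4465² = 19936225
∑_{k=1}^{43} k³ = [43×44/2]² = 946² = 894916
∑_{k=44}^{94} k³ = 19936225 - 894916 = 19041309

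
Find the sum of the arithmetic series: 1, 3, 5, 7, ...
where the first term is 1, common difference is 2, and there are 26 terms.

Sₙ = n/2 × (first + last)
Last term = a + (n-1)d = 1 + (26-1)×2 = 51
S_26 = 26/2 × (1 + 51)
S_26 = 26/2 × 52 = 676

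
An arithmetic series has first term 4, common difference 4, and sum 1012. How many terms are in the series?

Using S = n/2 × [2a + (n-1)d]
1012 = n/2 × [2(4) + (n-1)(4)]
1012 = n/2 × [8 + 4n - 4]
2024 = n × [4 + 4n]
4n² + (4)n - 2024 = 0
Discriminant: Δ = (4)² - 4(4)(-2024) = 16 + 32384 = 32400
√Δ = 180
n = [-(4) + √Δ] / (2·4) = (-4 + 180) / 8 = 176 / 8 = 22
(The negative root is discarded since n must be a positive integer.)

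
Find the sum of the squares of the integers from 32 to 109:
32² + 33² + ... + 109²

Use ∑_{k=1}^{n} k² = n(n+1)(2n+1)/6, then subtract the first 31 terms.
∑_{k=1}^{109} k² = 109×110×219/6 = 437635
∑_{k=1}^{31} k² = 31×32×63/6 = 10416
∑_{k=32}^{109} k² = 437635 - 10416 = 427219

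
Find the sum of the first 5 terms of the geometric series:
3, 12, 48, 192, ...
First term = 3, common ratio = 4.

Sₙ = a(1 - rⁿ) / (1 - r)
S_5 = 3(1 - 4^5) / (1 - 4)
S_5 = 3(1 - 1024) / (-3)
S_5 = 1023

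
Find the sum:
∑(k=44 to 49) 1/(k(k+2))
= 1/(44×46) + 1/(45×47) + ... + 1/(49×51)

Partial fractions: 1/(k(k+2)) = (1/2)[1/k - 1/(k+2)]
Telescoping leaves the first two and last two terms:
= (1/2)[1/44 + 1/45 - 1/50 - 1/51]
= 899/336600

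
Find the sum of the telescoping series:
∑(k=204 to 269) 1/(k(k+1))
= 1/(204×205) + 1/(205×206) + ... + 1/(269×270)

Partial fractions: 1/(k(k+1)) = 1/k - 1/(k+1)
The series telescopes:
= (1/204 - 1/205) + (1/205 - 1/206) + ... + (1/269 - 1/270)
= 1/204 - 1/270
= 11/9180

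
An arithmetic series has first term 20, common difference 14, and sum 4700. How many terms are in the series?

Using S = n/2 × [2a + (n-1)d]
4700 = n/2 × [2(20) + (n-1)(14)]
4700 = n/2 × [40 + 14n - 14]
9400 = n × [26 + 14n]
14n² + (26)n - 9400 = 0
Discriminant: Δ = (26)² - 4(14)(-9400) = 676 + 526400 = 527076
√Δ = 726
n = [-(26) + √Δ] / (2·14) = (-26 + 726) / 28 = 700 / 28 = 25
(The negative root is discarded since n must be a positive integer.)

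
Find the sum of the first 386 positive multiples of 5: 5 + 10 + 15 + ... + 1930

Factor out 5: = 5(1 + 2 + ... + 386) = 5 × n(n+1)/2
= 5 × 386×387/2
= 5 × 74691
= 373455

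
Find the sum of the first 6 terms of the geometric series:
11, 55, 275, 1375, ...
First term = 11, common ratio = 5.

Sₙ = a(1 - rⁿ) / (1 - r)
S_6 = 11(1 - 5^6) / (1 - 5)
S_6 = 11(1 - 15625) / (-4)
S_6 = 42966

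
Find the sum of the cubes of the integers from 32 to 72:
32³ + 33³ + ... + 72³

Use ∑_{k=1}^{n} k³ = [n(n+1)/2]², then subtract the first 31 terms.
∑_{k=1}^{72} k³ = [72×73/2]² = 2628² = 6906384
∑_{k=1}^{31} k³ = [31×32/2]² = 496² = 246016
∑_{k=32}^{72} k³ = 6906384 - 246016 = 6660368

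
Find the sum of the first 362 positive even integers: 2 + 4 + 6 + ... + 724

Sum of first n even numbers = n(n+1)
= 362×363
= 131406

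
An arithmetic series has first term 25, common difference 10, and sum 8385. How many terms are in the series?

Using S = n/2 × [2a + (n-1)d]
8385 = n/2 × [2(25) + (n-1)(10)]
8385 = n/2 × [50 + 10n - 10]
16770 = n × [40 + 10n]
10n² + (40)n - 16770 = 0
Discriminant: Δ = (40)² - 4(10)(-16770) = 1600 + 670800 = 672400
√Δ = 820
n = [-(40) + √Δ] / (2·10) = (-40 + 820) / 20 = 780 / 20 = 39
(The negative root is discarded since n must be a positive integer.)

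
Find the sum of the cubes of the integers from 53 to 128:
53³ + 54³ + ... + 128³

Use ∑_{k=1}^{n} k³ = [n(n+1)/2]², then subtract the first 52 terms.
∑_{k=1}^{128} k³ = [128×129/2]² = 8256² = 68161536
∑_{k=1}^{52} k³ = [52×53/2]² = 1378² = 1898884
∑_{k=53}^{128} k³ = 68161536 - 1898884 = 66262652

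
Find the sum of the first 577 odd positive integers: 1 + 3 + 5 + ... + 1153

Sum of first n odd numbers = n²
= 577²
= 332929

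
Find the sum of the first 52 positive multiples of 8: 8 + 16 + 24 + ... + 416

Factor out 8: = 8(1 + 2 + ... + 52) = 8 × n(n+1)/2
= 8 × 52×53/2
= 8 × 1378
= 11024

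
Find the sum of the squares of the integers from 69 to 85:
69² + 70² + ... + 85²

Use ∑_{k=1}^{n} k² = n(n+1)(2n+1)/6, then subtract the first 68 terms.
∑_{k=1}^{85} k² = 85×86×171/6 = 208335
∑_{k=1}^{68} k² = 68×69×137/6 = 107134
∑_{k=69}^{85} k² = 208335 - 107134 = 101201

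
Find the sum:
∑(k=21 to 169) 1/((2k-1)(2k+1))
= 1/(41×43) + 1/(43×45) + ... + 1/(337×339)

Partial fractions: 1/((2k-1)(2k+1)) = (1/2)[1/(2k-1) - 1/(2k+1)]
The series telescopes:
= (1/2)[1/41 - 1/339]
= 149/13899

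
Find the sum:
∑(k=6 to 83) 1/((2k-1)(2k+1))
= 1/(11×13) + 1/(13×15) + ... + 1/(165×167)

Partial fractions: 1/((2k-1)(2k+1)) = (1/2)[1/(2k-1) - 1/(2k+1)]
The series telescopes:
= (1/2)[1/11 - 1/167]
= 78/1837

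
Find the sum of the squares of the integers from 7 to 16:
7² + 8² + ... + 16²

Use ∑_{k=1}^{n} k² = n(n+1)(2n+1)/6, then subtract the first 6 terms.
∑_{k=1}^{16} k² = 16×17×33/6 = 1496
∑_{k=1}^{6} k² = 6×7×13/6 = 91
∑_{k=7}^{16} k² = 1496 - 91 = 1405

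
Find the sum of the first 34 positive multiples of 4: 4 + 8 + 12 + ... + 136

Factor out 4: = 4(1 + 2 + ... + 34) = 4 × n(n+1)/2
= 4 × 34×35/2
= 4 × 595
= 2380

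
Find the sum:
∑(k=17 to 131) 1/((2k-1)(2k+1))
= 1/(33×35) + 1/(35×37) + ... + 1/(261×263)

Partial fractions: 1/((2k-1)(2k+1)) = (1/2)[1/(2k-1) - 1/(2k+1)]
The series telescopes:
= (1/2)[1/33 - 1/263]
= 115/8679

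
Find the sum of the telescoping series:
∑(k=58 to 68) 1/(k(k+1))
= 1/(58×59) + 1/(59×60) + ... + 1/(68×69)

Partial fractions: 1/(k(k+1)) = 1/k - 1/(k+1)
The series telescopes:
= (1/58 - 1/59) + (1/59 - 1/60) + ... + (1/68 - 1/69)
= 1/58 - 1/69
= 11/4002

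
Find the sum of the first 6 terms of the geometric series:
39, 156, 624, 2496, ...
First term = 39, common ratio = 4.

Sₙ = a(1 - rⁿ) / (1 - r)
S_6 = 39(1 - 4^6) / (1 - 4)
S_6 = 39(1 - 4096) / (-3)
S_6 = 53235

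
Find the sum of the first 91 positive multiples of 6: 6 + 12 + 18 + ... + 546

Factor out 6: = 6(1 + 2 + ... + 91) = 6 × n(n+1)/2
= 6 × 91×92/2
= 6 × 4186
= 25116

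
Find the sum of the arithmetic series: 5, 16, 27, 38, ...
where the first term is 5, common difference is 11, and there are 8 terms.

Sₙ = n/2 × (first + last)
Last term = a + (n-1)d = 5 + (8-1)×11 = 82
S_8 = 8/2 × (5 + 82)
S_8 = 8/2 × 87 = 348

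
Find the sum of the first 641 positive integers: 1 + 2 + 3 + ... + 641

Formula: ∑k = n(n+1)/2
= 641×642/2
= 411522/2
= 205761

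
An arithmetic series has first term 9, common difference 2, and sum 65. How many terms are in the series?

Using S = n/2 × [2a + (n-1)d]
65 = n/2 × [2(9) + (n-1)(2)]
65 = n/2 × [18 + 2n - 2]
130 = n × [16 + 2n]
2n² + (16)n - 130 = 0
Discriminant: Δ = (16)² - 4(2)(-130) = 256 + 1040 = 1296
√Δ = 36
n = [-(16) + √Δ] / (2·2) = (-16 + 36) / 4 = 20 / 4 = 5
(The negative root is discarded since n must be a positive integer.)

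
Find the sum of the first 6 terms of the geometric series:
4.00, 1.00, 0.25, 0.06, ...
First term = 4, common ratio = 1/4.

Sₙ = a(1 - rⁿ) / (1 - r)
S_6 = 4(1 - (1/4)^6) / (1 - (1/4))
S_6 = 4(1 - (1/4096)) / (3/4)
S_6 = 1365/256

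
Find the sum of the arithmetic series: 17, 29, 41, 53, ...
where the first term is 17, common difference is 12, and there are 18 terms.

Sₙ = n/2 × (first + last)
Last term = a + (n-1)d = 17 + (18-1)×12 = 221
S_18 = 18/2 × (17 + 221)
S_18 = 18/2 × 238 = 2142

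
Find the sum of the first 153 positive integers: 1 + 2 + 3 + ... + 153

Formula: ∑k = n(n+1)/2
= 153×154/2
= 23562/2
= 11781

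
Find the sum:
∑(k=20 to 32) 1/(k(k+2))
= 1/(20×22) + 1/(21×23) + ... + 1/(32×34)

Partial fractions: 1/(k(k+2)) = (1/2)[1/k - 1/(k+2)]
Telescoping leaves the first two and last two terms:
= (1/2)[1/20 + 1/21 - 1/33 - 1/34]
= 2977/157080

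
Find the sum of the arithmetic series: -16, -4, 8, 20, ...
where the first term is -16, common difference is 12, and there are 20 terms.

Sₙ = n/2 × (first + last)
Last term = a + (n-1)d = -16 + (20-1)×12 = 212
S_20 = 20/2 × (-16 + 212)
S_20 = 20/2 × 196 = 1960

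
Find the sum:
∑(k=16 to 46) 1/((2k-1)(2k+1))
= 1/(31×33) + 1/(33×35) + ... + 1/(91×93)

Partial fractions: 1/((2k-1)(2k+1)) = (1/2)[1/(2k-1) - 1/(2k+1)]
The series telescopes:
= (1/2)[1/31 - 1/93]
= 1/93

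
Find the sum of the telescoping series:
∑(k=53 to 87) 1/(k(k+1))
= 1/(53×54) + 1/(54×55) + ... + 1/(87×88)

Partial fractions: 1/(k(k+1)) = 1/k - 1/(k+1)
The series telescopes:
= (1/53 - 1/54) + (1/54 - 1/55) + ... + (1/87 - 1/88)
= 1/53 - 1/88
= 35/4664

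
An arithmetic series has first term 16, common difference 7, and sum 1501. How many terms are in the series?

Using S = n/2 × [2a + (n-1)d]
1501 = n/2 × [2(16) + (n-1)(7)]
1501 = n/2 × [32 + 7n - 7]
3002 = n × [25 + 7n]
7n² + (25)n - 3002 = 0
Discriminant: Δ = (25)² - 4(7)(-3002) = 625 + 84056 = 84681
√Δ = 291
n = [-(25) + √Δ] / (2·7) = (-25 + 291) / 14 = 266 / 14 = 19
(The negative root is discarded since n must be a positive integer.)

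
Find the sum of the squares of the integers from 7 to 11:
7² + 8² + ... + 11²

Use ∑_{k=1}^{n} k² = n(n+1)(2n+1)/6, then subtract the first 6 terms.
∑_{k=1}^{11} k² = 11×12×23/6 = 506
∑_{k=1}^{6} k² = 6×7×13/6 = 91
∑_{k=7}^{11} k² = 506 - 91 = 415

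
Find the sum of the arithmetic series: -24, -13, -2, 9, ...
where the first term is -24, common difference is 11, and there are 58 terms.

Sₙ = n/2 × (first + last)
Last term = a + (n-1)d = -24 + (58-1)×11 = 603
S_58 = 58/2 × (-24 + 603)
S_58 = 58/2 × 579 = 16791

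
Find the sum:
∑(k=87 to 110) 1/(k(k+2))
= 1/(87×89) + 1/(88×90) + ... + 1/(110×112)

Partial fractions: 1/(k(k+2)) = (1/2)[1/k - 1/(k+2)]
Telescoping leaves the first two and last two terms:
= (1/2)[1/87 + 1/88 - 1/111 - 1/112]
= 19513/7931616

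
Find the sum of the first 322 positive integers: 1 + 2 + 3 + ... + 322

Formula: ∑k = n(n+1)/2
= 322×323/2
= 104006/2
= 52003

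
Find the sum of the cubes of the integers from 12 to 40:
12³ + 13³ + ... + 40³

Use ∑_{k=1}^{n} k³ = [n(n+1)/2]², then subtract the first 11 terms.
∑_{k=1}^{40} k³ = [40×41/2]² = 820² = 672400
∑_{k=1}^{11} k³ = [11×12/2]² = 66² = 4356
∑_{k=12}^{40} k³ = 672400 - 4356 = 668044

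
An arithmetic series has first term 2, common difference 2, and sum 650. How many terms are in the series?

Using S = n/2 × [2a + (n-1)d]
650 = n/2 × [2(2) + (n-1)(2)]
650 = n/2 × [4 + 2n - 2]
1300 = n × [2 + 2n]
2n² + (2)n - 1300 = 0
Discriminant: Δ = (2)² - 4(2)(-1300) = 4 + 10400 = 10404
√Δ = 102
n = [-(2) + √Δ] / (2·2) = (-2 + 102) / 4 = 100 / 4 = 25
(The negative root is discarded since n must be a positive integer.)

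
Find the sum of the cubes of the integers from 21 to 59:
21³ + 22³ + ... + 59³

Use ∑_{k=1}^{n} k³ = [n(n+1)/2]², then subtract the first 20 terms.
∑_{k=1}^{59} k³ = [59×60/2]² = 1770² = 3132900
∑_{k=1}^{20} k³ = [20×21/2]² = 210² = 44100
∑_{k=21}^{59} k³ = 3132900 - 44100 = 3088800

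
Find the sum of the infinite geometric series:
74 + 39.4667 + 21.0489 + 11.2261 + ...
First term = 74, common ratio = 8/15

For |r| < 1, S = a / (1 - r)
S = 74 / (1 - (8/15))
S = 74 / (7/15)
S = 1110/7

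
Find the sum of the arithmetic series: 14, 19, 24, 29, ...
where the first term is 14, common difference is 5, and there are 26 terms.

Sₙ = n/2 × (first + last)
Last term = a + (n-1)d = 14 + (26-1)×5 = 139
S_26 = 26/2 × (14 + 139)
S_26 = 26/2 × 153 = 1989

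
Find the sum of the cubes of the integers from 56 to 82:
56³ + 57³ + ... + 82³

Use ∑_{k=1}^{n} k³ = [n(n+1)/2]², then subtract the first 55 terms.
∑_{k=1}^{82} k³ = [82×83/2]² = 3403² = 11580409
∑_{k=1}^{55} k³ = [55×56/2]² = 1540² = 2371600
∑_{k=56}^{82} k³ = 11580409 - 2371600 = 9208809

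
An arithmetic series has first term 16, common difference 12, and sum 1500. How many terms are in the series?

Using S = n/2 × [2a + (n-1)d]
1500 = n/2 × [2(16) + (n-1)(12)]
1500 = n/2 × [32 + 12n - 12]
3000 = n × [20 + 12n]
12n² + (20)n - 3000 = 0
Discriminant: Δ = (20)² - 4(12)(-3000) = 400 + 144000 = 144400
√Δ = 380
n = [-(20) + √Δ] / (2·12) = (-20 + 380) / 24 = 360 / 24 = 15
(The negative root is discarded since n must be a positive integer.)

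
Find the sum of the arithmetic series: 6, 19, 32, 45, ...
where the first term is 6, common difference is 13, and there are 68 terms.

Sₙ = n/2 × (first + last)
Last term = a + (n-1)d = 6 + (68-1)×13 = 877
S_68 = 68/2 × (6 + 877)
S_68 = 68/2 × 883 = 30022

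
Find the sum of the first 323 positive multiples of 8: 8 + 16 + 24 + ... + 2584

Factor out 8: = 8(1 + 2 + ... + 323) = 8 × n(n+1)/2
= 8 × 323×324/2
= 8 × 52326
= 418608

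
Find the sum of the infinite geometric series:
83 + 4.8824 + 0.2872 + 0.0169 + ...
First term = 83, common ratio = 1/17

For |r| < 1, S = a / (1 - r)
S = 83 / (1 - (1/17))
S = 83 / (16/17)
S = 1411/16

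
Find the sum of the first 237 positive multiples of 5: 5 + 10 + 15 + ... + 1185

Factor out 5: = 5(1 + 2 + ... + 237) = 5 × n(n+1)/2
= 5 × 237×238/2
= 5 × 28203
= 141015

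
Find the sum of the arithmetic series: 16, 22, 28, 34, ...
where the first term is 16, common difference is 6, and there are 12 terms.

Sₙ = n/2 × (first + last)
Last term = a + (n-1)d = 16 + (12-1)×6 = 82
S_12 = 12/2 × (16 + 82)
S_12 = 12/2 × 98 = 588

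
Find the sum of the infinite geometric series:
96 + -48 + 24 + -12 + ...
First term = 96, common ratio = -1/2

For |r| < 1, S = a / (1 - r)
S = 96 / (1 - (-1/2))
S = 96 / (3/2)
S = 64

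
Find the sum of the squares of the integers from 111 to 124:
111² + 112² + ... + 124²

Use ∑_{k=1}^{n} k² = n(n+1)(2n+1)/6, then subtract the first 110 terms.
∑_{k=1}^{124} k² = 124×125×249/6 = 643250
∑_{k=1}^{110} k² = 110×111×221/6 = 449735
∑_{k=111}^{124} k² = 643250 - 449735 = 193515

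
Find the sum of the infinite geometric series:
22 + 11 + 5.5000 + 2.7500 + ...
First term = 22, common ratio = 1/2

For |r| < 1, S = a / (1 - r)
S = 22 / (1 - (1/2))
S = 22 / (1/2)
S = 44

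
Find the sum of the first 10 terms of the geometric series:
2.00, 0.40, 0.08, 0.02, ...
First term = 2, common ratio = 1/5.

Sₙ = a(1 - rⁿ) / (1 - r)
S_10 = 2(1 - (1/5)^10) / (1 - (1/5))
S_10 = 2(1 - (1/9765625)) / (4/5)
S_10 = 4882812/1953125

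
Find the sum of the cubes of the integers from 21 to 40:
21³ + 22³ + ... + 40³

Use ∑_{k=1}^{n} k³ = [n(n+1)/2]², then subtract the first 20 terms.
∑_{k=1}^{40} k³ = [40×41/2]² = 820² = 672400
∑_{k=1}^{20} k³ = [20×21/2]² = 210² = 44100
∑_{k=21}^{40} k³ = 672400 - 44100 = 628300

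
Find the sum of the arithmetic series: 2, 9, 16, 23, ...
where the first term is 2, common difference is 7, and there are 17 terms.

Sₙ = n/2 × (first + last)
Last term = a + (n-1)d = 2 + (17-1)×7 = 114
S_17 = 17/2 × (2 + 114)
S_17 = 17/2 × 116 = 986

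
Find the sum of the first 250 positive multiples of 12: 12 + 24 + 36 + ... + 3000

Factor out 12: = 12(1 + 2 + ... + 250) = 12 × n(n+1)/2
= 12 × 250×251/2
= 12 × 31375
= 376500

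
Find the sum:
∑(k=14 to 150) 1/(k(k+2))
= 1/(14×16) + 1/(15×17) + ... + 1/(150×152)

Partial fractions: 1/(k(k+2)) = (1/2)[1/k - 1/(k+2)]
Telescoping leaves the first two and last two terms:
= (1/2)[1/14 + 1/15 - 1/151 - 1/152]
= 300989/4819920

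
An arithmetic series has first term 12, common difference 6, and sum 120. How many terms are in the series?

Using S = n/2 × [2a + (n-1)d]
120 = n/2 × [2(12) + (n-1)(6)]
120 = n/2 × [24 + 6n - 6]
240 = n × [18 + 6n]
6n² + (18)n - 240 = 0
Discriminant: Δ = (18)² - 4(6)(-240) = 324 + 5760 = 6084
√Δ = 78
n = [-(18) + √Δ] / (2·6) = (-18 + 78) / 12 = 60 / 12 = 5
(The negative root is discarded since n must be a positive integer.)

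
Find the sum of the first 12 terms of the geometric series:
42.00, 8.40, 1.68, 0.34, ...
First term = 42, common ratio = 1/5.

Sₙ = a(1 - rⁿ) / (1 - r)
S_12 = 42(1 - (1/5)^12) / (1 - (1/5))
S_12 = 42(1 - (1/244140625)) / (4/5)
S_12 = 2563476552/48828125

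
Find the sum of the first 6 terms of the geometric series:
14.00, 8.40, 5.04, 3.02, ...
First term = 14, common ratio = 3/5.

Sₙ = a(1 - rⁿ) / (1 - r)
S_6 = 14(1 - (3/5)^6) / (1 - (3/5))
S_6 = 14(1 - (729/15625)) / (2/5)
S_6 = 104272/3125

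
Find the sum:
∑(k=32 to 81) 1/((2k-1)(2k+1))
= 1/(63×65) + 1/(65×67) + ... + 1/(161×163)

Partial fractions: 1/((2k-1)(2k+1)) = (1/2)[1/(2k-1) - 1/(2k+1)]
The series telescopes:
= (1/2)[1/63 - 1/163]
= 50/10269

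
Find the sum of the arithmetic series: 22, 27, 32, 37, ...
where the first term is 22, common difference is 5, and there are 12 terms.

Sₙ = n/2 × (first + last)
Last term = a + (n-1)d = 22 + (12-1)×5 = 77
S_12 = 12/2 × (22 + 77)
S_12 = 12/2 × 99 = 594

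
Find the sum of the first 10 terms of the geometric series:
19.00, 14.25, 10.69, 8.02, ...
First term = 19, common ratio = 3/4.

Sₙ = a(1 - rⁿ) / (1 - r)
S_10 = 19(1 - (3/4)^10) / (1 - (3/4))
S_10 = 19(1 - (59049/1048576)) / (1/4)
S_10 = 18801013/262144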